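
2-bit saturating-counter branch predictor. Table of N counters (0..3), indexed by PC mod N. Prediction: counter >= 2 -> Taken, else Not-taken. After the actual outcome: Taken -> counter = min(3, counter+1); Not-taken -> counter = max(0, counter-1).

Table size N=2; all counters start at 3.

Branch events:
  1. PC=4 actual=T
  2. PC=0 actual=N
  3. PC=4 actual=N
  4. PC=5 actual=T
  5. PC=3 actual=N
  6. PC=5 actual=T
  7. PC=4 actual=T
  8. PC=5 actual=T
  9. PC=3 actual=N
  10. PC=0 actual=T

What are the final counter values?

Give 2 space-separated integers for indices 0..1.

Ev 1: PC=4 idx=0 pred=T actual=T -> ctr[0]=3
Ev 2: PC=0 idx=0 pred=T actual=N -> ctr[0]=2
Ev 3: PC=4 idx=0 pred=T actual=N -> ctr[0]=1
Ev 4: PC=5 idx=1 pred=T actual=T -> ctr[1]=3
Ev 5: PC=3 idx=1 pred=T actual=N -> ctr[1]=2
Ev 6: PC=5 idx=1 pred=T actual=T -> ctr[1]=3
Ev 7: PC=4 idx=0 pred=N actual=T -> ctr[0]=2
Ev 8: PC=5 idx=1 pred=T actual=T -> ctr[1]=3
Ev 9: PC=3 idx=1 pred=T actual=N -> ctr[1]=2
Ev 10: PC=0 idx=0 pred=T actual=T -> ctr[0]=3

Answer: 3 2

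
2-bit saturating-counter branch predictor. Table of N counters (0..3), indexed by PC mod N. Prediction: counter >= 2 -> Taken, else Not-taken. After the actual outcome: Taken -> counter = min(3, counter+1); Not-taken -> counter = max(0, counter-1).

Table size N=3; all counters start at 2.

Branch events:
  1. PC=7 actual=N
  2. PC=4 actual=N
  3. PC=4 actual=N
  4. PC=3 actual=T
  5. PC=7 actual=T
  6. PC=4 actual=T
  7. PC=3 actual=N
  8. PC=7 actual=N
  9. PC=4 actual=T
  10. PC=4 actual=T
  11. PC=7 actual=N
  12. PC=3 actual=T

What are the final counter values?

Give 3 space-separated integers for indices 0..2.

Answer: 3 2 2

Derivation:
Ev 1: PC=7 idx=1 pred=T actual=N -> ctr[1]=1
Ev 2: PC=4 idx=1 pred=N actual=N -> ctr[1]=0
Ev 3: PC=4 idx=1 pred=N actual=N -> ctr[1]=0
Ev 4: PC=3 idx=0 pred=T actual=T -> ctr[0]=3
Ev 5: PC=7 idx=1 pred=N actual=T -> ctr[1]=1
Ev 6: PC=4 idx=1 pred=N actual=T -> ctr[1]=2
Ev 7: PC=3 idx=0 pred=T actual=N -> ctr[0]=2
Ev 8: PC=7 idx=1 pred=T actual=N -> ctr[1]=1
Ev 9: PC=4 idx=1 pred=N actual=T -> ctr[1]=2
Ev 10: PC=4 idx=1 pred=T actual=T -> ctr[1]=3
Ev 11: PC=7 idx=1 pred=T actual=N -> ctr[1]=2
Ev 12: PC=3 idx=0 pred=T actual=T -> ctr[0]=3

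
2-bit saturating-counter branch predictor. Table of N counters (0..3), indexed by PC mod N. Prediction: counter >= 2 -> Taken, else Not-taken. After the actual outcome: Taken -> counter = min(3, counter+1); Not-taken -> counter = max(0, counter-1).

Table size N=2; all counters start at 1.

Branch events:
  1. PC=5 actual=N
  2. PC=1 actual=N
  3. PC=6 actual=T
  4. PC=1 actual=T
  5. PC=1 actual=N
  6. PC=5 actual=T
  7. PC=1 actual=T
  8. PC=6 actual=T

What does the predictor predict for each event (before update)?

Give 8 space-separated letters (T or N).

Answer: N N N N N N N T

Derivation:
Ev 1: PC=5 idx=1 pred=N actual=N -> ctr[1]=0
Ev 2: PC=1 idx=1 pred=N actual=N -> ctr[1]=0
Ev 3: PC=6 idx=0 pred=N actual=T -> ctr[0]=2
Ev 4: PC=1 idx=1 pred=N actual=T -> ctr[1]=1
Ev 5: PC=1 idx=1 pred=N actual=N -> ctr[1]=0
Ev 6: PC=5 idx=1 pred=N actual=T -> ctr[1]=1
Ev 7: PC=1 idx=1 pred=N actual=T -> ctr[1]=2
Ev 8: PC=6 idx=0 pred=T actual=T -> ctr[0]=3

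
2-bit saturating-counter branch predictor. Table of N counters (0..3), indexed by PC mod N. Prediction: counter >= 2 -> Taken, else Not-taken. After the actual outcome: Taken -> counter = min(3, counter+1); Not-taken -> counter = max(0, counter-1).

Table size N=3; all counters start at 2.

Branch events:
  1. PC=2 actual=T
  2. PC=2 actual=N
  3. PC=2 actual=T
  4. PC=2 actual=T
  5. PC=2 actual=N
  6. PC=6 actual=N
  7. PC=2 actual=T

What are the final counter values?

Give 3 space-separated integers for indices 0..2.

Ev 1: PC=2 idx=2 pred=T actual=T -> ctr[2]=3
Ev 2: PC=2 idx=2 pred=T actual=N -> ctr[2]=2
Ev 3: PC=2 idx=2 pred=T actual=T -> ctr[2]=3
Ev 4: PC=2 idx=2 pred=T actual=T -> ctr[2]=3
Ev 5: PC=2 idx=2 pred=T actual=N -> ctr[2]=2
Ev 6: PC=6 idx=0 pred=T actual=N -> ctr[0]=1
Ev 7: PC=2 idx=2 pred=T actual=T -> ctr[2]=3

Answer: 1 2 3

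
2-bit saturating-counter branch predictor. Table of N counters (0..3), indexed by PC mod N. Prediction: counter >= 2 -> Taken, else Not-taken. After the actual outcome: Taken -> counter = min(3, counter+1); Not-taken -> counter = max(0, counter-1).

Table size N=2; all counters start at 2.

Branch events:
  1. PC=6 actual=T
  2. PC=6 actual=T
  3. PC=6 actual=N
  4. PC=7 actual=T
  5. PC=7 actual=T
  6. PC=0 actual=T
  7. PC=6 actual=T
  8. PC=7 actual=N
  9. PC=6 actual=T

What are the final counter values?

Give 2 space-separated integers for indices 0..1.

Ev 1: PC=6 idx=0 pred=T actual=T -> ctr[0]=3
Ev 2: PC=6 idx=0 pred=T actual=T -> ctr[0]=3
Ev 3: PC=6 idx=0 pred=T actual=N -> ctr[0]=2
Ev 4: PC=7 idx=1 pred=T actual=T -> ctr[1]=3
Ev 5: PC=7 idx=1 pred=T actual=T -> ctr[1]=3
Ev 6: PC=0 idx=0 pred=T actual=T -> ctr[0]=3
Ev 7: PC=6 idx=0 pred=T actual=T -> ctr[0]=3
Ev 8: PC=7 idx=1 pred=T actual=N -> ctr[1]=2
Ev 9: PC=6 idx=0 pred=T actual=T -> ctr[0]=3

Answer: 3 2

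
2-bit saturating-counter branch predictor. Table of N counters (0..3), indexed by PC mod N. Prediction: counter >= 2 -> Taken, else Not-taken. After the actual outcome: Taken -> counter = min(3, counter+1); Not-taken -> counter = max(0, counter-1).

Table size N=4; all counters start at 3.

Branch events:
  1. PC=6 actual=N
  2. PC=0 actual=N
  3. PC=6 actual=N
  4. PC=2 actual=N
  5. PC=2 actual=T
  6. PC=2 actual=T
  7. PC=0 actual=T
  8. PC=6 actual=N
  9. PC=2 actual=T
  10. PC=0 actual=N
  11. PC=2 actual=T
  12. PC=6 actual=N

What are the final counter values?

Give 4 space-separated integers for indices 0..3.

Ev 1: PC=6 idx=2 pred=T actual=N -> ctr[2]=2
Ev 2: PC=0 idx=0 pred=T actual=N -> ctr[0]=2
Ev 3: PC=6 idx=2 pred=T actual=N -> ctr[2]=1
Ev 4: PC=2 idx=2 pred=N actual=N -> ctr[2]=0
Ev 5: PC=2 idx=2 pred=N actual=T -> ctr[2]=1
Ev 6: PC=2 idx=2 pred=N actual=T -> ctr[2]=2
Ev 7: PC=0 idx=0 pred=T actual=T -> ctr[0]=3
Ev 8: PC=6 idx=2 pred=T actual=N -> ctr[2]=1
Ev 9: PC=2 idx=2 pred=N actual=T -> ctr[2]=2
Ev 10: PC=0 idx=0 pred=T actual=N -> ctr[0]=2
Ev 11: PC=2 idx=2 pred=T actual=T -> ctr[2]=3
Ev 12: PC=6 idx=2 pred=T actual=N -> ctr[2]=2

Answer: 2 3 2 3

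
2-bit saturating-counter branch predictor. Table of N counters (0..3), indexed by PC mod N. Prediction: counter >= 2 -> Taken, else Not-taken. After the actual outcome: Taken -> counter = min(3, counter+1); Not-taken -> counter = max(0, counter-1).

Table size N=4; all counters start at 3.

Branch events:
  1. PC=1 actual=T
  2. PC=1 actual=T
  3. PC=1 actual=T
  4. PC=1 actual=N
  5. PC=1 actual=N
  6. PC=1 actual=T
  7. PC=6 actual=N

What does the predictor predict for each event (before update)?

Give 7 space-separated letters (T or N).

Answer: T T T T T N T

Derivation:
Ev 1: PC=1 idx=1 pred=T actual=T -> ctr[1]=3
Ev 2: PC=1 idx=1 pred=T actual=T -> ctr[1]=3
Ev 3: PC=1 idx=1 pred=T actual=T -> ctr[1]=3
Ev 4: PC=1 idx=1 pred=T actual=N -> ctr[1]=2
Ev 5: PC=1 idx=1 pred=T actual=N -> ctr[1]=1
Ev 6: PC=1 idx=1 pred=N actual=T -> ctr[1]=2
Ev 7: PC=6 idx=2 pred=T actual=N -> ctr[2]=2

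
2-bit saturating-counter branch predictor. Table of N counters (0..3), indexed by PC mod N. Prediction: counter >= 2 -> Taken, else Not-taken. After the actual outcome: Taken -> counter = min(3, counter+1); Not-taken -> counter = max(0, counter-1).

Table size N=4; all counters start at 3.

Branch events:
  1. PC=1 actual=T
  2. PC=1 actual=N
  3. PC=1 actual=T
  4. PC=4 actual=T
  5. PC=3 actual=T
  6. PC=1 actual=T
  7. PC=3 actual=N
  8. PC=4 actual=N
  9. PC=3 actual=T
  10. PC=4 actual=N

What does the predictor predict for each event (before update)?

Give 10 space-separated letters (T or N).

Ev 1: PC=1 idx=1 pred=T actual=T -> ctr[1]=3
Ev 2: PC=1 idx=1 pred=T actual=N -> ctr[1]=2
Ev 3: PC=1 idx=1 pred=T actual=T -> ctr[1]=3
Ev 4: PC=4 idx=0 pred=T actual=T -> ctr[0]=3
Ev 5: PC=3 idx=3 pred=T actual=T -> ctr[3]=3
Ev 6: PC=1 idx=1 pred=T actual=T -> ctr[1]=3
Ev 7: PC=3 idx=3 pred=T actual=N -> ctr[3]=2
Ev 8: PC=4 idx=0 pred=T actual=N -> ctr[0]=2
Ev 9: PC=3 idx=3 pred=T actual=T -> ctr[3]=3
Ev 10: PC=4 idx=0 pred=T actual=N -> ctr[0]=1

Answer: T T T T T T T T T T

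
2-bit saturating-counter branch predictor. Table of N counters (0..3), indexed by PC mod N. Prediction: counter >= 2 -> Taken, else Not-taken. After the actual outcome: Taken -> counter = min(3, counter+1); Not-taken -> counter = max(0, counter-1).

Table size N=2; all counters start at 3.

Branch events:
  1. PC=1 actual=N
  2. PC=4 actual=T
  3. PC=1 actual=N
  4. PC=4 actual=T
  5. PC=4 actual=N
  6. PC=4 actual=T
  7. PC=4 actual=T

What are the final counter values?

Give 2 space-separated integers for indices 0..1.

Ev 1: PC=1 idx=1 pred=T actual=N -> ctr[1]=2
Ev 2: PC=4 idx=0 pred=T actual=T -> ctr[0]=3
Ev 3: PC=1 idx=1 pred=T actual=N -> ctr[1]=1
Ev 4: PC=4 idx=0 pred=T actual=T -> ctr[0]=3
Ev 5: PC=4 idx=0 pred=T actual=N -> ctr[0]=2
Ev 6: PC=4 idx=0 pred=T actual=T -> ctr[0]=3
Ev 7: PC=4 idx=0 pred=T actual=T -> ctr[0]=3

Answer: 3 1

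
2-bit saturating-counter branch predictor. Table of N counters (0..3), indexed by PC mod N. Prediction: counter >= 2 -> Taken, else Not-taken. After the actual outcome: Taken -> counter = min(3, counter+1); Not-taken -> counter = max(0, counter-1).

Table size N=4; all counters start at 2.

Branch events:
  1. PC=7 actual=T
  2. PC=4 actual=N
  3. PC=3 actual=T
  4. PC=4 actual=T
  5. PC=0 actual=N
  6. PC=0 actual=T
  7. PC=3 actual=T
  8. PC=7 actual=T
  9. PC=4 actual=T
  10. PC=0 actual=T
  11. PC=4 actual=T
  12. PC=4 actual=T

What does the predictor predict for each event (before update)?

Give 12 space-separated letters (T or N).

Ev 1: PC=7 idx=3 pred=T actual=T -> ctr[3]=3
Ev 2: PC=4 idx=0 pred=T actual=N -> ctr[0]=1
Ev 3: PC=3 idx=3 pred=T actual=T -> ctr[3]=3
Ev 4: PC=4 idx=0 pred=N actual=T -> ctr[0]=2
Ev 5: PC=0 idx=0 pred=T actual=N -> ctr[0]=1
Ev 6: PC=0 idx=0 pred=N actual=T -> ctr[0]=2
Ev 7: PC=3 idx=3 pred=T actual=T -> ctr[3]=3
Ev 8: PC=7 idx=3 pred=T actual=T -> ctr[3]=3
Ev 9: PC=4 idx=0 pred=T actual=T -> ctr[0]=3
Ev 10: PC=0 idx=0 pred=T actual=T -> ctr[0]=3
Ev 11: PC=4 idx=0 pred=T actual=T -> ctr[0]=3
Ev 12: PC=4 idx=0 pred=T actual=T -> ctr[0]=3

Answer: T T T N T N T T T T T T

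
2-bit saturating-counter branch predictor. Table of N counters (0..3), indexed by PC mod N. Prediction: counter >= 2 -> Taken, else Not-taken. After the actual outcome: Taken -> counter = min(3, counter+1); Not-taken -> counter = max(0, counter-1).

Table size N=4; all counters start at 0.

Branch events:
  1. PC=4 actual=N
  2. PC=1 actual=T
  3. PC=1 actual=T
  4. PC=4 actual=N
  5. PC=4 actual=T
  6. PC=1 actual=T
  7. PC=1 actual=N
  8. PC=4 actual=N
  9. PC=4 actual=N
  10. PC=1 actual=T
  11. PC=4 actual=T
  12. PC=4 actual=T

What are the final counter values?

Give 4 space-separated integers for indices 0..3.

Ev 1: PC=4 idx=0 pred=N actual=N -> ctr[0]=0
Ev 2: PC=1 idx=1 pred=N actual=T -> ctr[1]=1
Ev 3: PC=1 idx=1 pred=N actual=T -> ctr[1]=2
Ev 4: PC=4 idx=0 pred=N actual=N -> ctr[0]=0
Ev 5: PC=4 idx=0 pred=N actual=T -> ctr[0]=1
Ev 6: PC=1 idx=1 pred=T actual=T -> ctr[1]=3
Ev 7: PC=1 idx=1 pred=T actual=N -> ctr[1]=2
Ev 8: PC=4 idx=0 pred=N actual=N -> ctr[0]=0
Ev 9: PC=4 idx=0 pred=N actual=N -> ctr[0]=0
Ev 10: PC=1 idx=1 pred=T actual=T -> ctr[1]=3
Ev 11: PC=4 idx=0 pred=N actual=T -> ctr[0]=1
Ev 12: PC=4 idx=0 pred=N actual=T -> ctr[0]=2

Answer: 2 3 0 0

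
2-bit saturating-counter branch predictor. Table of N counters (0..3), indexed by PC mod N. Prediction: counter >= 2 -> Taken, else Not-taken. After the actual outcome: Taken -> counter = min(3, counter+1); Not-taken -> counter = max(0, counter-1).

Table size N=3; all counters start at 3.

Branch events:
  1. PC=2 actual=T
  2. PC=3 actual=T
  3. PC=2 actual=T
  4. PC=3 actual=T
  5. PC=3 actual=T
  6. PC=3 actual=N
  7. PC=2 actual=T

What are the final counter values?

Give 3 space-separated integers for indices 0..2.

Answer: 2 3 3

Derivation:
Ev 1: PC=2 idx=2 pred=T actual=T -> ctr[2]=3
Ev 2: PC=3 idx=0 pred=T actual=T -> ctr[0]=3
Ev 3: PC=2 idx=2 pred=T actual=T -> ctr[2]=3
Ev 4: PC=3 idx=0 pred=T actual=T -> ctr[0]=3
Ev 5: PC=3 idx=0 pred=T actual=T -> ctr[0]=3
Ev 6: PC=3 idx=0 pred=T actual=N -> ctr[0]=2
Ev 7: PC=2 idx=2 pred=T actual=T -> ctr[2]=3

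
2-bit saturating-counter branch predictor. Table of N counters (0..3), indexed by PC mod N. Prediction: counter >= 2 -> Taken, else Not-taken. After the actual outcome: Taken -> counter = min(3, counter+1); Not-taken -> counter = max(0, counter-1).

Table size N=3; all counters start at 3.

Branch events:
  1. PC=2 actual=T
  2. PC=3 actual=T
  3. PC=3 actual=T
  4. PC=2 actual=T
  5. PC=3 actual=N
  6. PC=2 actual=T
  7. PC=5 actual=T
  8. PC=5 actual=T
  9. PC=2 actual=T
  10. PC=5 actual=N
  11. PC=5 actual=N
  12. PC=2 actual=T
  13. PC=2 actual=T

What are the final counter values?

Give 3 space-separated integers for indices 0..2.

Answer: 2 3 3

Derivation:
Ev 1: PC=2 idx=2 pred=T actual=T -> ctr[2]=3
Ev 2: PC=3 idx=0 pred=T actual=T -> ctr[0]=3
Ev 3: PC=3 idx=0 pred=T actual=T -> ctr[0]=3
Ev 4: PC=2 idx=2 pred=T actual=T -> ctr[2]=3
Ev 5: PC=3 idx=0 pred=T actual=N -> ctr[0]=2
Ev 6: PC=2 idx=2 pred=T actual=T -> ctr[2]=3
Ev 7: PC=5 idx=2 pred=T actual=T -> ctr[2]=3
Ev 8: PC=5 idx=2 pred=T actual=T -> ctr[2]=3
Ev 9: PC=2 idx=2 pred=T actual=T -> ctr[2]=3
Ev 10: PC=5 idx=2 pred=T actual=N -> ctr[2]=2
Ev 11: PC=5 idx=2 pred=T actual=N -> ctr[2]=1
Ev 12: PC=2 idx=2 pred=N actual=T -> ctr[2]=2
Ev 13: PC=2 idx=2 pred=T actual=T -> ctr[2]=3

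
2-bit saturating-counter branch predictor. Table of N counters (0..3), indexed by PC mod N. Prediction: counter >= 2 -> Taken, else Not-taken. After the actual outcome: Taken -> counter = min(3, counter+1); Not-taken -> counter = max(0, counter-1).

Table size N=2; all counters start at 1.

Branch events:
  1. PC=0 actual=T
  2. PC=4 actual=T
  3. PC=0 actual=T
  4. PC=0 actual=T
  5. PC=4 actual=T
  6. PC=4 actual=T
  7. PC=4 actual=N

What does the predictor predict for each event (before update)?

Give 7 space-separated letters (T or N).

Ev 1: PC=0 idx=0 pred=N actual=T -> ctr[0]=2
Ev 2: PC=4 idx=0 pred=T actual=T -> ctr[0]=3
Ev 3: PC=0 idx=0 pred=T actual=T -> ctr[0]=3
Ev 4: PC=0 idx=0 pred=T actual=T -> ctr[0]=3
Ev 5: PC=4 idx=0 pred=T actual=T -> ctr[0]=3
Ev 6: PC=4 idx=0 pred=T actual=T -> ctr[0]=3
Ev 7: PC=4 idx=0 pred=T actual=N -> ctr[0]=2

Answer: N T T T T T T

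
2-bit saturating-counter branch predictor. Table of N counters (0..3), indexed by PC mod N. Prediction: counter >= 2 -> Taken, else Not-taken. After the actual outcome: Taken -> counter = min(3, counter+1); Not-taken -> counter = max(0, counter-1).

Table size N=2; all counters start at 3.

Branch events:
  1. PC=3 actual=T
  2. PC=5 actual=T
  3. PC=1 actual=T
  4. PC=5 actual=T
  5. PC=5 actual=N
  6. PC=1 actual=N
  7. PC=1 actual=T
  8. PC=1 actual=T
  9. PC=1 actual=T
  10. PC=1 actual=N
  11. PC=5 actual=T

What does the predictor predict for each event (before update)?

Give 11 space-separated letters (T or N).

Answer: T T T T T T N T T T T

Derivation:
Ev 1: PC=3 idx=1 pred=T actual=T -> ctr[1]=3
Ev 2: PC=5 idx=1 pred=T actual=T -> ctr[1]=3
Ev 3: PC=1 idx=1 pred=T actual=T -> ctr[1]=3
Ev 4: PC=5 idx=1 pred=T actual=T -> ctr[1]=3
Ev 5: PC=5 idx=1 pred=T actual=N -> ctr[1]=2
Ev 6: PC=1 idx=1 pred=T actual=N -> ctr[1]=1
Ev 7: PC=1 idx=1 pred=N actual=T -> ctr[1]=2
Ev 8: PC=1 idx=1 pred=T actual=T -> ctr[1]=3
Ev 9: PC=1 idx=1 pred=T actual=T -> ctr[1]=3
Ev 10: PC=1 idx=1 pred=T actual=N -> ctr[1]=2
Ev 11: PC=5 idx=1 pred=T actual=T -> ctr[1]=3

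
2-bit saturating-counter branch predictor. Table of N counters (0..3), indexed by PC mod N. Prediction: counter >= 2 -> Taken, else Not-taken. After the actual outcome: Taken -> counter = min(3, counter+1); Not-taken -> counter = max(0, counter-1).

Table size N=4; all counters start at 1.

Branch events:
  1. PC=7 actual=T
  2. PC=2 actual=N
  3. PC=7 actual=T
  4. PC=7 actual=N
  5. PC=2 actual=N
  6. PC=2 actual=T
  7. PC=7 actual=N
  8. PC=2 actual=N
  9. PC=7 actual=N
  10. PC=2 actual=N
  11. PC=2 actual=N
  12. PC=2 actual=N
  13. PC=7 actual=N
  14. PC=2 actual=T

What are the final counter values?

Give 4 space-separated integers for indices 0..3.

Ev 1: PC=7 idx=3 pred=N actual=T -> ctr[3]=2
Ev 2: PC=2 idx=2 pred=N actual=N -> ctr[2]=0
Ev 3: PC=7 idx=3 pred=T actual=T -> ctr[3]=3
Ev 4: PC=7 idx=3 pred=T actual=N -> ctr[3]=2
Ev 5: PC=2 idx=2 pred=N actual=N -> ctr[2]=0
Ev 6: PC=2 idx=2 pred=N actual=T -> ctr[2]=1
Ev 7: PC=7 idx=3 pred=T actual=N -> ctr[3]=1
Ev 8: PC=2 idx=2 pred=N actual=N -> ctr[2]=0
Ev 9: PC=7 idx=3 pred=N actual=N -> ctr[3]=0
Ev 10: PC=2 idx=2 pred=N actual=N -> ctr[2]=0
Ev 11: PC=2 idx=2 pred=N actual=N -> ctr[2]=0
Ev 12: PC=2 idx=2 pred=N actual=N -> ctr[2]=0
Ev 13: PC=7 idx=3 pred=N actual=N -> ctr[3]=0
Ev 14: PC=2 idx=2 pred=N actual=T -> ctr[2]=1

Answer: 1 1 1 0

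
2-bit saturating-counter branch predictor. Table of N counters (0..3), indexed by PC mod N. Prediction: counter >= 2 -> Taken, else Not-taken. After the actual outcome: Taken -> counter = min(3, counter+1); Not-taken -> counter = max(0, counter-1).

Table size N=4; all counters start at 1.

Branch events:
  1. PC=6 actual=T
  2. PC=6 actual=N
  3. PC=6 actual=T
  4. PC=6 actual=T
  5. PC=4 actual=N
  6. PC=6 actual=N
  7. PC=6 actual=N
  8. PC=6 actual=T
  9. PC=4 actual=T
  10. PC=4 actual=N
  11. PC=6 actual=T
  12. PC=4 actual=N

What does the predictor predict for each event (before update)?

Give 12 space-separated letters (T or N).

Answer: N T N T N T T N N N T N

Derivation:
Ev 1: PC=6 idx=2 pred=N actual=T -> ctr[2]=2
Ev 2: PC=6 idx=2 pred=T actual=N -> ctr[2]=1
Ev 3: PC=6 idx=2 pred=N actual=T -> ctr[2]=2
Ev 4: PC=6 idx=2 pred=T actual=T -> ctr[2]=3
Ev 5: PC=4 idx=0 pred=N actual=N -> ctr[0]=0
Ev 6: PC=6 idx=2 pred=T actual=N -> ctr[2]=2
Ev 7: PC=6 idx=2 pred=T actual=N -> ctr[2]=1
Ev 8: PC=6 idx=2 pred=N actual=T -> ctr[2]=2
Ev 9: PC=4 idx=0 pred=N actual=T -> ctr[0]=1
Ev 10: PC=4 idx=0 pred=N actual=N -> ctr[0]=0
Ev 11: PC=6 idx=2 pred=T actual=T -> ctr[2]=3
Ev 12: PC=4 idx=0 pred=N actual=N -> ctr[0]=0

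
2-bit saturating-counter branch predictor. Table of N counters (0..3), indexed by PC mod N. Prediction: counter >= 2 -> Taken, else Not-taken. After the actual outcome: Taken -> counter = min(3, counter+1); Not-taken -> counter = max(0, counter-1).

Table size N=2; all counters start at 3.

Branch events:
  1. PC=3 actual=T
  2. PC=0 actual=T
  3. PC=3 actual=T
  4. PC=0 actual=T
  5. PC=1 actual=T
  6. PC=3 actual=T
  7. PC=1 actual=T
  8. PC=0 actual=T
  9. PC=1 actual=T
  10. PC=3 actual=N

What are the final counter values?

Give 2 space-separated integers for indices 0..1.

Answer: 3 2

Derivation:
Ev 1: PC=3 idx=1 pred=T actual=T -> ctr[1]=3
Ev 2: PC=0 idx=0 pred=T actual=T -> ctr[0]=3
Ev 3: PC=3 idx=1 pred=T actual=T -> ctr[1]=3
Ev 4: PC=0 idx=0 pred=T actual=T -> ctr[0]=3
Ev 5: PC=1 idx=1 pred=T actual=T -> ctr[1]=3
Ev 6: PC=3 idx=1 pred=T actual=T -> ctr[1]=3
Ev 7: PC=1 idx=1 pred=T actual=T -> ctr[1]=3
Ev 8: PC=0 idx=0 pred=T actual=T -> ctr[0]=3
Ev 9: PC=1 idx=1 pred=T actual=T -> ctr[1]=3
Ev 10: PC=3 idx=1 pred=T actual=N -> ctr[1]=2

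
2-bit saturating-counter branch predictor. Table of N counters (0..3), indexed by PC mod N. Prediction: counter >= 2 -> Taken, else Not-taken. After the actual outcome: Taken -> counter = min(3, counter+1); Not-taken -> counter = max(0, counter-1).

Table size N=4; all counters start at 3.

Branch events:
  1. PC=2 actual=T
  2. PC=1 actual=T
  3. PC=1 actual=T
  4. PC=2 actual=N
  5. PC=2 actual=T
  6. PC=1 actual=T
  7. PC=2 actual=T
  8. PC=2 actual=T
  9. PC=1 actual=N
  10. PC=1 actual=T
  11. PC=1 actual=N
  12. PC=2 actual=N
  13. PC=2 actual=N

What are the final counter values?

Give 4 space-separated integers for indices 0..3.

Answer: 3 2 1 3

Derivation:
Ev 1: PC=2 idx=2 pred=T actual=T -> ctr[2]=3
Ev 2: PC=1 idx=1 pred=T actual=T -> ctr[1]=3
Ev 3: PC=1 idx=1 pred=T actual=T -> ctr[1]=3
Ev 4: PC=2 idx=2 pred=T actual=N -> ctr[2]=2
Ev 5: PC=2 idx=2 pred=T actual=T -> ctr[2]=3
Ev 6: PC=1 idx=1 pred=T actual=T -> ctr[1]=3
Ev 7: PC=2 idx=2 pred=T actual=T -> ctr[2]=3
Ev 8: PC=2 idx=2 pred=T actual=T -> ctr[2]=3
Ev 9: PC=1 idx=1 pred=T actual=N -> ctr[1]=2
Ev 10: PC=1 idx=1 pred=T actual=T -> ctr[1]=3
Ev 11: PC=1 idx=1 pred=T actual=N -> ctr[1]=2
Ev 12: PC=2 idx=2 pred=T actual=N -> ctr[2]=2
Ev 13: PC=2 idx=2 pred=T actual=N -> ctr[2]=1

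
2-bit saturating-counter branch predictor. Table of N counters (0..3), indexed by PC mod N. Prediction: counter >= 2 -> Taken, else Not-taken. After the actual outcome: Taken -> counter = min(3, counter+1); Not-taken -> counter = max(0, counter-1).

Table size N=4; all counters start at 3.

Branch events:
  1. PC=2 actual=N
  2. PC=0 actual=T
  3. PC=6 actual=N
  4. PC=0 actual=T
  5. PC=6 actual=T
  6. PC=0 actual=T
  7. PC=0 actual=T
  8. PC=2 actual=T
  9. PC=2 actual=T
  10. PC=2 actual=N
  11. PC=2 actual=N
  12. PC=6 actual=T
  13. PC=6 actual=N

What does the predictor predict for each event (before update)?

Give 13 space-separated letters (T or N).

Answer: T T T T N T T T T T T N T

Derivation:
Ev 1: PC=2 idx=2 pred=T actual=N -> ctr[2]=2
Ev 2: PC=0 idx=0 pred=T actual=T -> ctr[0]=3
Ev 3: PC=6 idx=2 pred=T actual=N -> ctr[2]=1
Ev 4: PC=0 idx=0 pred=T actual=T -> ctr[0]=3
Ev 5: PC=6 idx=2 pred=N actual=T -> ctr[2]=2
Ev 6: PC=0 idx=0 pred=T actual=T -> ctr[0]=3
Ev 7: PC=0 idx=0 pred=T actual=T -> ctr[0]=3
Ev 8: PC=2 idx=2 pred=T actual=T -> ctr[2]=3
Ev 9: PC=2 idx=2 pred=T actual=T -> ctr[2]=3
Ev 10: PC=2 idx=2 pred=T actual=N -> ctr[2]=2
Ev 11: PC=2 idx=2 pred=T actual=N -> ctr[2]=1
Ev 12: PC=6 idx=2 pred=N actual=T -> ctr[2]=2
Ev 13: PC=6 idx=2 pred=T actual=N -> ctr[2]=1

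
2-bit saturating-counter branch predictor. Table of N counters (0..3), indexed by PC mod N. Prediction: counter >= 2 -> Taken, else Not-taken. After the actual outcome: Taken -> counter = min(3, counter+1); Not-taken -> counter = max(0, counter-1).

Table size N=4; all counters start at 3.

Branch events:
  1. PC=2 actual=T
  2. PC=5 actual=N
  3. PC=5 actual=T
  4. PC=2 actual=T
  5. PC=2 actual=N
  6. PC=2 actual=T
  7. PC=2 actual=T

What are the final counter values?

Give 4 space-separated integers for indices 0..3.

Ev 1: PC=2 idx=2 pred=T actual=T -> ctr[2]=3
Ev 2: PC=5 idx=1 pred=T actual=N -> ctr[1]=2
Ev 3: PC=5 idx=1 pred=T actual=T -> ctr[1]=3
Ev 4: PC=2 idx=2 pred=T actual=T -> ctr[2]=3
Ev 5: PC=2 idx=2 pred=T actual=N -> ctr[2]=2
Ev 6: PC=2 idx=2 pred=T actual=T -> ctr[2]=3
Ev 7: PC=2 idx=2 pred=T actual=T -> ctr[2]=3

Answer: 3 3 3 3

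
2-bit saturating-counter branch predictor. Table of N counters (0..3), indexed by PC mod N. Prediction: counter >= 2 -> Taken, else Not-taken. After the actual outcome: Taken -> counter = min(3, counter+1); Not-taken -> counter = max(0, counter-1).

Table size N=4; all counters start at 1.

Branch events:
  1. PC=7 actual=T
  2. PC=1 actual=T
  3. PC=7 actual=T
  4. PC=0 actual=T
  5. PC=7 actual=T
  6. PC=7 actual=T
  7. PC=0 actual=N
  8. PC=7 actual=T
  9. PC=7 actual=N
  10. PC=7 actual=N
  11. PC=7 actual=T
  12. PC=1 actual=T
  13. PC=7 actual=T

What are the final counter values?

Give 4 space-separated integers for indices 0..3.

Answer: 1 3 1 3

Derivation:
Ev 1: PC=7 idx=3 pred=N actual=T -> ctr[3]=2
Ev 2: PC=1 idx=1 pred=N actual=T -> ctr[1]=2
Ev 3: PC=7 idx=3 pred=T actual=T -> ctr[3]=3
Ev 4: PC=0 idx=0 pred=N actual=T -> ctr[0]=2
Ev 5: PC=7 idx=3 pred=T actual=T -> ctr[3]=3
Ev 6: PC=7 idx=3 pred=T actual=T -> ctr[3]=3
Ev 7: PC=0 idx=0 pred=T actual=N -> ctr[0]=1
Ev 8: PC=7 idx=3 pred=T actual=T -> ctr[3]=3
Ev 9: PC=7 idx=3 pred=T actual=N -> ctr[3]=2
Ev 10: PC=7 idx=3 pred=T actual=N -> ctr[3]=1
Ev 11: PC=7 idx=3 pred=N actual=T -> ctr[3]=2
Ev 12: PC=1 idx=1 pred=T actual=T -> ctr[1]=3
Ev 13: PC=7 idx=3 pred=T actual=T -> ctr[3]=3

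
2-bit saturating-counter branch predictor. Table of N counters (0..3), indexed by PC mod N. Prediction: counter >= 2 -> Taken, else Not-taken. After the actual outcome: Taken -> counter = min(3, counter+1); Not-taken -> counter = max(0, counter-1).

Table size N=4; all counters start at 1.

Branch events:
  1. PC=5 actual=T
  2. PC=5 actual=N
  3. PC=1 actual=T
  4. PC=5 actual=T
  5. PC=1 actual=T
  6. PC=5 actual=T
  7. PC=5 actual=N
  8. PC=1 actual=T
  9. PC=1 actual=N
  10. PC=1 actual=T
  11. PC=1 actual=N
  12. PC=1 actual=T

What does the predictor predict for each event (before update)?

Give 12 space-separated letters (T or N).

Answer: N T N T T T T T T T T T

Derivation:
Ev 1: PC=5 idx=1 pred=N actual=T -> ctr[1]=2
Ev 2: PC=5 idx=1 pred=T actual=N -> ctr[1]=1
Ev 3: PC=1 idx=1 pred=N actual=T -> ctr[1]=2
Ev 4: PC=5 idx=1 pred=T actual=T -> ctr[1]=3
Ev 5: PC=1 idx=1 pred=T actual=T -> ctr[1]=3
Ev 6: PC=5 idx=1 pred=T actual=T -> ctr[1]=3
Ev 7: PC=5 idx=1 pred=T actual=N -> ctr[1]=2
Ev 8: PC=1 idx=1 pred=T actual=T -> ctr[1]=3
Ev 9: PC=1 idx=1 pred=T actual=N -> ctr[1]=2
Ev 10: PC=1 idx=1 pred=T actual=T -> ctr[1]=3
Ev 11: PC=1 idx=1 pred=T actual=N -> ctr[1]=2
Ev 12: PC=1 idx=1 pred=T actual=T -> ctr[1]=3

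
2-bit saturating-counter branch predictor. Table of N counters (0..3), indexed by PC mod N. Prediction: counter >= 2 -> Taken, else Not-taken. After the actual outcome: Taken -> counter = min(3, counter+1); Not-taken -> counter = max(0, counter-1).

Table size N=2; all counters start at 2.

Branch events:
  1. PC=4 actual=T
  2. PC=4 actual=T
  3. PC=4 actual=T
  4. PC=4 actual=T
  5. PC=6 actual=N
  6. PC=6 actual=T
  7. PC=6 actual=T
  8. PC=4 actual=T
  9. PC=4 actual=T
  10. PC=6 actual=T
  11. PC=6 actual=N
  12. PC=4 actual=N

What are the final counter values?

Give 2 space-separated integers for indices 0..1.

Answer: 1 2

Derivation:
Ev 1: PC=4 idx=0 pred=T actual=T -> ctr[0]=3
Ev 2: PC=4 idx=0 pred=T actual=T -> ctr[0]=3
Ev 3: PC=4 idx=0 pred=T actual=T -> ctr[0]=3
Ev 4: PC=4 idx=0 pred=T actual=T -> ctr[0]=3
Ev 5: PC=6 idx=0 pred=T actual=N -> ctr[0]=2
Ev 6: PC=6 idx=0 pred=T actual=T -> ctr[0]=3
Ev 7: PC=6 idx=0 pred=T actual=T -> ctr[0]=3
Ev 8: PC=4 idx=0 pred=T actual=T -> ctr[0]=3
Ev 9: PC=4 idx=0 pred=T actual=T -> ctr[0]=3
Ev 10: PC=6 idx=0 pred=T actual=T -> ctr[0]=3
Ev 11: PC=6 idx=0 pred=T actual=N -> ctr[0]=2
Ev 12: PC=4 idx=0 pred=T actual=N -> ctr[0]=1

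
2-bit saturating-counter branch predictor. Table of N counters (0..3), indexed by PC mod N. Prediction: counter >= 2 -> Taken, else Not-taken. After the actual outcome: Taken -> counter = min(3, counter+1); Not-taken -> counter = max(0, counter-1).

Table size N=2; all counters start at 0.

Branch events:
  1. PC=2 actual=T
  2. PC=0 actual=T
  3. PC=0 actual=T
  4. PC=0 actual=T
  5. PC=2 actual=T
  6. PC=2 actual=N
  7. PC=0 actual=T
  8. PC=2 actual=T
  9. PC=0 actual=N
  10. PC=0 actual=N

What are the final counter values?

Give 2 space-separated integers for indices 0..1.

Ev 1: PC=2 idx=0 pred=N actual=T -> ctr[0]=1
Ev 2: PC=0 idx=0 pred=N actual=T -> ctr[0]=2
Ev 3: PC=0 idx=0 pred=T actual=T -> ctr[0]=3
Ev 4: PC=0 idx=0 pred=T actual=T -> ctr[0]=3
Ev 5: PC=2 idx=0 pred=T actual=T -> ctr[0]=3
Ev 6: PC=2 idx=0 pred=T actual=N -> ctr[0]=2
Ev 7: PC=0 idx=0 pred=T actual=T -> ctr[0]=3
Ev 8: PC=2 idx=0 pred=T actual=T -> ctr[0]=3
Ev 9: PC=0 idx=0 pred=T actual=N -> ctr[0]=2
Ev 10: PC=0 idx=0 pred=T actual=N -> ctr[0]=1

Answer: 1 0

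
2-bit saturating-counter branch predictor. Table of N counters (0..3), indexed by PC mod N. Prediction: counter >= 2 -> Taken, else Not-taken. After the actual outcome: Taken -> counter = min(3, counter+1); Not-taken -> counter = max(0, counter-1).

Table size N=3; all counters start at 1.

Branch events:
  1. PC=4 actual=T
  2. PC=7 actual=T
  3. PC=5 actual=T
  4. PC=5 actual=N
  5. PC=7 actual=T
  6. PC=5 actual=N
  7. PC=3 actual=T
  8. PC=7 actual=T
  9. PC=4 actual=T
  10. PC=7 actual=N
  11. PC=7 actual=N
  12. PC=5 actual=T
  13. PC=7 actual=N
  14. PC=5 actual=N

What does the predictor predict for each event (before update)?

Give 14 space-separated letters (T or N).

Answer: N T N T T N N T T T T N N N

Derivation:
Ev 1: PC=4 idx=1 pred=N actual=T -> ctr[1]=2
Ev 2: PC=7 idx=1 pred=T actual=T -> ctr[1]=3
Ev 3: PC=5 idx=2 pred=N actual=T -> ctr[2]=2
Ev 4: PC=5 idx=2 pred=T actual=N -> ctr[2]=1
Ev 5: PC=7 idx=1 pred=T actual=T -> ctr[1]=3
Ev 6: PC=5 idx=2 pred=N actual=N -> ctr[2]=0
Ev 7: PC=3 idx=0 pred=N actual=T -> ctr[0]=2
Ev 8: PC=7 idx=1 pred=T actual=T -> ctr[1]=3
Ev 9: PC=4 idx=1 pred=T actual=T -> ctr[1]=3
Ev 10: PC=7 idx=1 pred=T actual=N -> ctr[1]=2
Ev 11: PC=7 idx=1 pred=T actual=N -> ctr[1]=1
Ev 12: PC=5 idx=2 pred=N actual=T -> ctr[2]=1
Ev 13: PC=7 idx=1 pred=N actual=N -> ctr[1]=0
Ev 14: PC=5 idx=2 pred=N actual=N -> ctr[2]=0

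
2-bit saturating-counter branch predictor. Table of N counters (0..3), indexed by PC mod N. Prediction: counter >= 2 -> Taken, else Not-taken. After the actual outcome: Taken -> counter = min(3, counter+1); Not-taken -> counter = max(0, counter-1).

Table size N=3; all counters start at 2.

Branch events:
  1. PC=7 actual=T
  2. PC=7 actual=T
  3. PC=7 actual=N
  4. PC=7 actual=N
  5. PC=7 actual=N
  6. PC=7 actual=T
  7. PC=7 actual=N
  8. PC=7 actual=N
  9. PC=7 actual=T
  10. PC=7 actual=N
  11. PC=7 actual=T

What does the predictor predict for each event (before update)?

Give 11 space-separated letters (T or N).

Ev 1: PC=7 idx=1 pred=T actual=T -> ctr[1]=3
Ev 2: PC=7 idx=1 pred=T actual=T -> ctr[1]=3
Ev 3: PC=7 idx=1 pred=T actual=N -> ctr[1]=2
Ev 4: PC=7 idx=1 pred=T actual=N -> ctr[1]=1
Ev 5: PC=7 idx=1 pred=N actual=N -> ctr[1]=0
Ev 6: PC=7 idx=1 pred=N actual=T -> ctr[1]=1
Ev 7: PC=7 idx=1 pred=N actual=N -> ctr[1]=0
Ev 8: PC=7 idx=1 pred=N actual=N -> ctr[1]=0
Ev 9: PC=7 idx=1 pred=N actual=T -> ctr[1]=1
Ev 10: PC=7 idx=1 pred=N actual=N -> ctr[1]=0
Ev 11: PC=7 idx=1 pred=N actual=T -> ctr[1]=1

Answer: T T T T N N N N N N N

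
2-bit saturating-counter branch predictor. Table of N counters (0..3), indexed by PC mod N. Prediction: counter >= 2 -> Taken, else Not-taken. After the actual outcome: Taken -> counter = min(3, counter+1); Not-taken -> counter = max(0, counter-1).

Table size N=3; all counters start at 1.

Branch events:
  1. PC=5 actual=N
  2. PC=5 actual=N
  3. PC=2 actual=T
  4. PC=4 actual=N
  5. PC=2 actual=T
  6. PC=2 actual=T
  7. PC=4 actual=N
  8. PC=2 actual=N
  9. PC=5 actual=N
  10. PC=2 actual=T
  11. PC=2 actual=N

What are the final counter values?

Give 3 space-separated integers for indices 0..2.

Ev 1: PC=5 idx=2 pred=N actual=N -> ctr[2]=0
Ev 2: PC=5 idx=2 pred=N actual=N -> ctr[2]=0
Ev 3: PC=2 idx=2 pred=N actual=T -> ctr[2]=1
Ev 4: PC=4 idx=1 pred=N actual=N -> ctr[1]=0
Ev 5: PC=2 idx=2 pred=N actual=T -> ctr[2]=2
Ev 6: PC=2 idx=2 pred=T actual=T -> ctr[2]=3
Ev 7: PC=4 idx=1 pred=N actual=N -> ctr[1]=0
Ev 8: PC=2 idx=2 pred=T actual=N -> ctr[2]=2
Ev 9: PC=5 idx=2 pred=T actual=N -> ctr[2]=1
Ev 10: PC=2 idx=2 pred=N actual=T -> ctr[2]=2
Ev 11: PC=2 idx=2 pred=T actual=N -> ctr[2]=1

Answer: 1 0 1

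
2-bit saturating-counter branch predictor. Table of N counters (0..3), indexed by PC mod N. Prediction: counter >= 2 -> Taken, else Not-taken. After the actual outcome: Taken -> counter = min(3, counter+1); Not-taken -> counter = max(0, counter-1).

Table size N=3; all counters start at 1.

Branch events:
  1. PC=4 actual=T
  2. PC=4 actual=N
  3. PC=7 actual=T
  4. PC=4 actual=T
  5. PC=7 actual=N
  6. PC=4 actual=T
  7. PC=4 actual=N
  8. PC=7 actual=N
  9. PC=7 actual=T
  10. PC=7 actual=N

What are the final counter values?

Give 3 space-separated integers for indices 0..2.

Answer: 1 1 1

Derivation:
Ev 1: PC=4 idx=1 pred=N actual=T -> ctr[1]=2
Ev 2: PC=4 idx=1 pred=T actual=N -> ctr[1]=1
Ev 3: PC=7 idx=1 pred=N actual=T -> ctr[1]=2
Ev 4: PC=4 idx=1 pred=T actual=T -> ctr[1]=3
Ev 5: PC=7 idx=1 pred=T actual=N -> ctr[1]=2
Ev 6: PC=4 idx=1 pred=T actual=T -> ctr[1]=3
Ev 7: PC=4 idx=1 pred=T actual=N -> ctr[1]=2
Ev 8: PC=7 idx=1 pred=T actual=N -> ctr[1]=1
Ev 9: PC=7 idx=1 pred=N actual=T -> ctr[1]=2
Ev 10: PC=7 idx=1 pred=T actual=N -> ctr[1]=1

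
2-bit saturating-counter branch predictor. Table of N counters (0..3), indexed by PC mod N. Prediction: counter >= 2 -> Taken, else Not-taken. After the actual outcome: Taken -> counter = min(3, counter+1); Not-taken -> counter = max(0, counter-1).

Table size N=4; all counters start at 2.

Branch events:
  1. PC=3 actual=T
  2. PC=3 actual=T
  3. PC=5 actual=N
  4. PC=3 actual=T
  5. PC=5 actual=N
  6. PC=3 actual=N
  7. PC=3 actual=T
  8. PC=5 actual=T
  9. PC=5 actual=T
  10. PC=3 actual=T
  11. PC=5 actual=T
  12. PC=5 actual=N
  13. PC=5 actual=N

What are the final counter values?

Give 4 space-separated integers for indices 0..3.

Ev 1: PC=3 idx=3 pred=T actual=T -> ctr[3]=3
Ev 2: PC=3 idx=3 pred=T actual=T -> ctr[3]=3
Ev 3: PC=5 idx=1 pred=T actual=N -> ctr[1]=1
Ev 4: PC=3 idx=3 pred=T actual=T -> ctr[3]=3
Ev 5: PC=5 idx=1 pred=N actual=N -> ctr[1]=0
Ev 6: PC=3 idx=3 pred=T actual=N -> ctr[3]=2
Ev 7: PC=3 idx=3 pred=T actual=T -> ctr[3]=3
Ev 8: PC=5 idx=1 pred=N actual=T -> ctr[1]=1
Ev 9: PC=5 idx=1 pred=N actual=T -> ctr[1]=2
Ev 10: PC=3 idx=3 pred=T actual=T -> ctr[3]=3
Ev 11: PC=5 idx=1 pred=T actual=T -> ctr[1]=3
Ev 12: PC=5 idx=1 pred=T actual=N -> ctr[1]=2
Ev 13: PC=5 idx=1 pred=T actual=N -> ctr[1]=1

Answer: 2 1 2 3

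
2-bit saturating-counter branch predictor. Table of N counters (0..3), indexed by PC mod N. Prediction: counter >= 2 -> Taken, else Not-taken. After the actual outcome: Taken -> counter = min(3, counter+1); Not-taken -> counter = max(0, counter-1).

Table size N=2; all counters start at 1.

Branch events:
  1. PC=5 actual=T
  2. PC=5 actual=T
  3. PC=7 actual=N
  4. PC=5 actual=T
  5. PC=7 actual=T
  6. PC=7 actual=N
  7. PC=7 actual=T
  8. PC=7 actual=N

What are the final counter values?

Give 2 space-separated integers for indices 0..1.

Ev 1: PC=5 idx=1 pred=N actual=T -> ctr[1]=2
Ev 2: PC=5 idx=1 pred=T actual=T -> ctr[1]=3
Ev 3: PC=7 idx=1 pred=T actual=N -> ctr[1]=2
Ev 4: PC=5 idx=1 pred=T actual=T -> ctr[1]=3
Ev 5: PC=7 idx=1 pred=T actual=T -> ctr[1]=3
Ev 6: PC=7 idx=1 pred=T actual=N -> ctr[1]=2
Ev 7: PC=7 idx=1 pred=T actual=T -> ctr[1]=3
Ev 8: PC=7 idx=1 pred=T actual=N -> ctr[1]=2

Answer: 1 2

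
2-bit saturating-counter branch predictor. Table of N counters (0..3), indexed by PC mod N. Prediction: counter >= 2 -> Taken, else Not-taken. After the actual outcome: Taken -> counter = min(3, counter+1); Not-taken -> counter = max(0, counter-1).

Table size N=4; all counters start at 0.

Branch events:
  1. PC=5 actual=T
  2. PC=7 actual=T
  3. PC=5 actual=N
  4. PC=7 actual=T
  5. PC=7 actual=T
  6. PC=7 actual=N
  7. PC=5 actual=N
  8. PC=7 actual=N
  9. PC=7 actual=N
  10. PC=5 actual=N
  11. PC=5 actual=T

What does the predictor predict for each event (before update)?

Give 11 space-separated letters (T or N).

Ev 1: PC=5 idx=1 pred=N actual=T -> ctr[1]=1
Ev 2: PC=7 idx=3 pred=N actual=T -> ctr[3]=1
Ev 3: PC=5 idx=1 pred=N actual=N -> ctr[1]=0
Ev 4: PC=7 idx=3 pred=N actual=T -> ctr[3]=2
Ev 5: PC=7 idx=3 pred=T actual=T -> ctr[3]=3
Ev 6: PC=7 idx=3 pred=T actual=N -> ctr[3]=2
Ev 7: PC=5 idx=1 pred=N actual=N -> ctr[1]=0
Ev 8: PC=7 idx=3 pred=T actual=N -> ctr[3]=1
Ev 9: PC=7 idx=3 pred=N actual=N -> ctr[3]=0
Ev 10: PC=5 idx=1 pred=N actual=N -> ctr[1]=0
Ev 11: PC=5 idx=1 pred=N actual=T -> ctr[1]=1

Answer: N N N N T T N T N N N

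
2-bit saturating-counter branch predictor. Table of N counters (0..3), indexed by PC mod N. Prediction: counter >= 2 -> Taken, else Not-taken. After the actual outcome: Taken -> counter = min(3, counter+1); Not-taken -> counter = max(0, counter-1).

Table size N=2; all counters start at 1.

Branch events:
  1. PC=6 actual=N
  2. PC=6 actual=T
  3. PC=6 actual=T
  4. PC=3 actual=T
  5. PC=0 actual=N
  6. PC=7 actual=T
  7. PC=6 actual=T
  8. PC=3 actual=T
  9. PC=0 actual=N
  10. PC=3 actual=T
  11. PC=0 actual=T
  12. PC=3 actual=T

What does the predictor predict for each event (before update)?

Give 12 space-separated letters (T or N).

Answer: N N N N T T N T T T N T

Derivation:
Ev 1: PC=6 idx=0 pred=N actual=N -> ctr[0]=0
Ev 2: PC=6 idx=0 pred=N actual=T -> ctr[0]=1
Ev 3: PC=6 idx=0 pred=N actual=T -> ctr[0]=2
Ev 4: PC=3 idx=1 pred=N actual=T -> ctr[1]=2
Ev 5: PC=0 idx=0 pred=T actual=N -> ctr[0]=1
Ev 6: PC=7 idx=1 pred=T actual=T -> ctr[1]=3
Ev 7: PC=6 idx=0 pred=N actual=T -> ctr[0]=2
Ev 8: PC=3 idx=1 pred=T actual=T -> ctr[1]=3
Ev 9: PC=0 idx=0 pred=T actual=N -> ctr[0]=1
Ev 10: PC=3 idx=1 pred=T actual=T -> ctr[1]=3
Ev 11: PC=0 idx=0 pred=N actual=T -> ctr[0]=2
Ev 12: PC=3 idx=1 pred=T actual=T -> ctr[1]=3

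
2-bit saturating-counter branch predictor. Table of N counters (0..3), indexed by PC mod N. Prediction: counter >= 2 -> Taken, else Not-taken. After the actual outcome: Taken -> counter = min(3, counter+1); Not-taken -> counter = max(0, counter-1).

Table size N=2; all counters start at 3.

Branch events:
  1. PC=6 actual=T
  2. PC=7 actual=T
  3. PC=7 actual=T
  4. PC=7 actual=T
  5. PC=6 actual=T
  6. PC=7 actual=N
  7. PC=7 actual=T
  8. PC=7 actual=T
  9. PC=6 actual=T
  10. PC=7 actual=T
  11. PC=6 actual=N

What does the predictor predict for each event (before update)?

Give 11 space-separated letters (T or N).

Answer: T T T T T T T T T T T

Derivation:
Ev 1: PC=6 idx=0 pred=T actual=T -> ctr[0]=3
Ev 2: PC=7 idx=1 pred=T actual=T -> ctr[1]=3
Ev 3: PC=7 idx=1 pred=T actual=T -> ctr[1]=3
Ev 4: PC=7 idx=1 pred=T actual=T -> ctr[1]=3
Ev 5: PC=6 idx=0 pred=T actual=T -> ctr[0]=3
Ev 6: PC=7 idx=1 pred=T actual=N -> ctr[1]=2
Ev 7: PC=7 idx=1 pred=T actual=T -> ctr[1]=3
Ev 8: PC=7 idx=1 pred=T actual=T -> ctr[1]=3
Ev 9: PC=6 idx=0 pred=T actual=T -> ctr[0]=3
Ev 10: PC=7 idx=1 pred=T actual=T -> ctr[1]=3
Ev 11: PC=6 idx=0 pred=T actual=N -> ctr[0]=2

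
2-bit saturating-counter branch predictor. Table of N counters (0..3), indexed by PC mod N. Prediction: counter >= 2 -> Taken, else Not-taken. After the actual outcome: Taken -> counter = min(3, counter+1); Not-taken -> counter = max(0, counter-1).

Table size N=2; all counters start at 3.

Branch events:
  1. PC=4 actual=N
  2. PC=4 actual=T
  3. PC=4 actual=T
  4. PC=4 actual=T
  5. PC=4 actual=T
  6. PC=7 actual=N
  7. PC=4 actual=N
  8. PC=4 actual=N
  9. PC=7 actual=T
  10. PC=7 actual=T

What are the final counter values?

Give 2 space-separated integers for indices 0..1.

Ev 1: PC=4 idx=0 pred=T actual=N -> ctr[0]=2
Ev 2: PC=4 idx=0 pred=T actual=T -> ctr[0]=3
Ev 3: PC=4 idx=0 pred=T actual=T -> ctr[0]=3
Ev 4: PC=4 idx=0 pred=T actual=T -> ctr[0]=3
Ev 5: PC=4 idx=0 pred=T actual=T -> ctr[0]=3
Ev 6: PC=7 idx=1 pred=T actual=N -> ctr[1]=2
Ev 7: PC=4 idx=0 pred=T actual=N -> ctr[0]=2
Ev 8: PC=4 idx=0 pred=T actual=N -> ctr[0]=1
Ev 9: PC=7 idx=1 pred=T actual=T -> ctr[1]=3
Ev 10: PC=7 idx=1 pred=T actual=T -> ctr[1]=3

Answer: 1 3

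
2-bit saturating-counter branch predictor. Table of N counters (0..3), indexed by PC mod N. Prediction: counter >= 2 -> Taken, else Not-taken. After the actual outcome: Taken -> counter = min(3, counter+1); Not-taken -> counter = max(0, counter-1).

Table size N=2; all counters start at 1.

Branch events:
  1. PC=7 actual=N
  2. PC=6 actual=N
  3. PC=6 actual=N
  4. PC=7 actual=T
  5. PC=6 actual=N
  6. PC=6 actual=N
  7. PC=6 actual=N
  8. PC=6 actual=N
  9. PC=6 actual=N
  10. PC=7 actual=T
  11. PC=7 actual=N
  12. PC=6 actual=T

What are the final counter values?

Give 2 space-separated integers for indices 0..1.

Ev 1: PC=7 idx=1 pred=N actual=N -> ctr[1]=0
Ev 2: PC=6 idx=0 pred=N actual=N -> ctr[0]=0
Ev 3: PC=6 idx=0 pred=N actual=N -> ctr[0]=0
Ev 4: PC=7 idx=1 pred=N actual=T -> ctr[1]=1
Ev 5: PC=6 idx=0 pred=N actual=N -> ctr[0]=0
Ev 6: PC=6 idx=0 pred=N actual=N -> ctr[0]=0
Ev 7: PC=6 idx=0 pred=N actual=N -> ctr[0]=0
Ev 8: PC=6 idx=0 pred=N actual=N -> ctr[0]=0
Ev 9: PC=6 idx=0 pred=N actual=N -> ctr[0]=0
Ev 10: PC=7 idx=1 pred=N actual=T -> ctr[1]=2
Ev 11: PC=7 idx=1 pred=T actual=N -> ctr[1]=1
Ev 12: PC=6 idx=0 pred=N actual=T -> ctr[0]=1

Answer: 1 1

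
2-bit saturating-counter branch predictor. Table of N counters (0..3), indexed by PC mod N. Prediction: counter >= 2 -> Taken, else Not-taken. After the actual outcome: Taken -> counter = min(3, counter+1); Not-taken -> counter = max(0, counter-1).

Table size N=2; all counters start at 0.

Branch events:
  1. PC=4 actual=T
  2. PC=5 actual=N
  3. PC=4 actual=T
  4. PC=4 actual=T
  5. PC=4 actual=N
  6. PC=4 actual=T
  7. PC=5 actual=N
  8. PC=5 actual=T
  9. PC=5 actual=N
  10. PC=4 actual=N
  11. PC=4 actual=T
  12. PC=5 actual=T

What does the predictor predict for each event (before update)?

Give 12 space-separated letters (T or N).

Ev 1: PC=4 idx=0 pred=N actual=T -> ctr[0]=1
Ev 2: PC=5 idx=1 pred=N actual=N -> ctr[1]=0
Ev 3: PC=4 idx=0 pred=N actual=T -> ctr[0]=2
Ev 4: PC=4 idx=0 pred=T actual=T -> ctr[0]=3
Ev 5: PC=4 idx=0 pred=T actual=N -> ctr[0]=2
Ev 6: PC=4 idx=0 pred=T actual=T -> ctr[0]=3
Ev 7: PC=5 idx=1 pred=N actual=N -> ctr[1]=0
Ev 8: PC=5 idx=1 pred=N actual=T -> ctr[1]=1
Ev 9: PC=5 idx=1 pred=N actual=N -> ctr[1]=0
Ev 10: PC=4 idx=0 pred=T actual=N -> ctr[0]=2
Ev 11: PC=4 idx=0 pred=T actual=T -> ctr[0]=3
Ev 12: PC=5 idx=1 pred=N actual=T -> ctr[1]=1

Answer: N N N T T T N N N T T N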